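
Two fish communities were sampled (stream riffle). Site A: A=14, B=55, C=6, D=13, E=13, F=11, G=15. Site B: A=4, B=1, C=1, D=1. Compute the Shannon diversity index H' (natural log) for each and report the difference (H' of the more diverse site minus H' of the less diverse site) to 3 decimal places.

0.527

Site A: N=127, proportions 0.11024, 0.43307, 0.04724, 0.10236, 0.10236, 0.08661, 0.11811, giving H' = 1.68051 (working shown to 5 dp, full precision carried).
Site B: N=7, proportions 0.57143, 0.14286, 0.14286, 0.14286, giving H' = 1.15374.
Difference = |1.68051 − 1.15374| = 0.52677, i.e. 0.527 to 3 decimal places.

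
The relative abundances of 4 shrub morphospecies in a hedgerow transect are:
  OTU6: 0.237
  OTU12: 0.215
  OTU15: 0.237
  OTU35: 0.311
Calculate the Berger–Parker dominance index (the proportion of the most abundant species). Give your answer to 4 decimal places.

0.3110

The largest proportion is 0.311, i.e. d = 0.3110 to 4 decimal places.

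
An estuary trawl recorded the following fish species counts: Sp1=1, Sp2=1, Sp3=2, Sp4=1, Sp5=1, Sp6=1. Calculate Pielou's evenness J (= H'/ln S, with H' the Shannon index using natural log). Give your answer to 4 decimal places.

0.9755

Total N = 1+1+2+1+1+1 = 7, so the proportions are 0.142857, 0.142857, 0.285714, 0.142857, 0.142857, 0.142857 (working shown to 6 dp, full precision carried).
H' = −Σ pᵢ ln pᵢ = −((-0.277987) + (-0.277987) + (-0.357932) + (-0.277987) + (-0.277987) + (-0.277987)) = 1.747868.
With S = 6 species, ln S = 1.791759, so J = 1.747868/1.791759 = 0.975504, i.e. 0.9755 to 4 decimal places.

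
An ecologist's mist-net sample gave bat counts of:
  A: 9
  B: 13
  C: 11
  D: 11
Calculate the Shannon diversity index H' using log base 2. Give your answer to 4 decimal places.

1.9880

Total N = 9+13+11+11 = 44, so the proportions are 0.204545, 0.295455, 0.25, 0.25 (working shown to 6 dp, full precision carried).
Each pᵢ log₂ pᵢ term: 0.204545×(-2.289507)=-0.468308, 0.295455×(-1.758992)=-0.519702, 0.25×(-2.000000)=-0.500000, 0.25×(-2.000000)=-0.500000.
Sum = -1.988010, so H' = 1.9880.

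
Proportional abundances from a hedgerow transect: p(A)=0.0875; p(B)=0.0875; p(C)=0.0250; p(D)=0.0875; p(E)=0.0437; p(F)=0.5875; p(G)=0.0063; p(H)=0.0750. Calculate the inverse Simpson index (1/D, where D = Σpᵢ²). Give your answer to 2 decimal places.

D = 0.0875² + 0.0875² + 0.025² + 0.0875² + 0.0437² + 0.5875² + 0.0063² + 0.075² = 0.00766 + 0.00766 + 0.00063 + 0.00766 + 0.00191 + 0.34516 + 0.00004 + 0.00562 = 0.37632 (working shown to 5 dp, full precision carried).
So 1/D = 2.6573, i.e. 2.66 to 2 decimal places.

2.66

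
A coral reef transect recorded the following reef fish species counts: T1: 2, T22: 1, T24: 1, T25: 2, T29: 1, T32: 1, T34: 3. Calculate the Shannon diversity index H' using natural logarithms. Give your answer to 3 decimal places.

1.846

Total N = 2+1+1+2+1+1+3 = 11, so the proportions are 0.18182, 0.09091, 0.09091, 0.18182, 0.09091, 0.09091, 0.27273 (working shown to 5 dp, full precision carried).
Each pᵢ ln pᵢ term: 0.18182×(-1.70475)=-0.30995, 0.09091×(-2.39790)=-0.21799, 0.09091×(-2.39790)=-0.21799, 0.18182×(-1.70475)=-0.30995, 0.09091×(-2.39790)=-0.21799, 0.09091×(-2.39790)=-0.21799, 0.27273×(-1.29928)=-0.35435.
Sum = -1.84622, so H' = 1.846.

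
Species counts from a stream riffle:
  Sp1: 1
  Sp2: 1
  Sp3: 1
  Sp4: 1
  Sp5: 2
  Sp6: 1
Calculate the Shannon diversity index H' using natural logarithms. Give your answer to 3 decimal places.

1.748

Total N = 1+1+1+1+2+1 = 7, so the proportions are 0.14286, 0.14286, 0.14286, 0.14286, 0.28571, 0.14286 (working shown to 5 dp, full precision carried).
Each pᵢ ln pᵢ term: 0.14286×(-1.94591)=-0.27799, 0.14286×(-1.94591)=-0.27799, 0.14286×(-1.94591)=-0.27799, 0.14286×(-1.94591)=-0.27799, 0.28571×(-1.25276)=-0.35793, 0.14286×(-1.94591)=-0.27799.
Sum = -1.74787, so H' = 1.748.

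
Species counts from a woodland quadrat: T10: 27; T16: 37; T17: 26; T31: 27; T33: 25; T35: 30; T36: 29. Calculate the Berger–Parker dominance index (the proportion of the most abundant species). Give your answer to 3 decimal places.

0.184

Total N = 27+37+26+27+25+30+29 = 201, so the proportions are 0.13433, 0.18408, 0.12935, 0.13433, 0.12438, 0.14925, 0.14428 (working shown to 5 dp, full precision carried).
The largest proportion is 0.18408, i.e. d = 0.184 to 3 decimal places.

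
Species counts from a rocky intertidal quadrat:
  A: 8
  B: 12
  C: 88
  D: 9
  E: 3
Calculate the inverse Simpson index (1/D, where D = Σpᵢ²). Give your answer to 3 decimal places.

Total N = 8+12+88+9+3 = 120, so the proportions are 0.066667, 0.1, 0.733333, 0.075, 0.025 (working shown to 6 dp, full precision carried).
D = 0.066667² + 0.1² + 0.733333² + 0.075² + 0.025² = 0.004444 + 0.010000 + 0.537778 + 0.005625 + 0.000625 = 0.558472.
So 1/D = 1.79060, i.e. 1.791 to 3 decimal places.

1.791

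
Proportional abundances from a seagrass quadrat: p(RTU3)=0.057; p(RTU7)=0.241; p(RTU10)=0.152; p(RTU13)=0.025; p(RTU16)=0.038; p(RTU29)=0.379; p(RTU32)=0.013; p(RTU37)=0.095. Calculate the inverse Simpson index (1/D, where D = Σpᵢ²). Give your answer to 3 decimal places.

D = 0.057² + 0.241² + 0.152² + 0.025² + 0.038² + 0.379² + 0.013² + 0.095² = 0.0032490 + 0.0580810 + 0.0231040 + 0.0006250 + 0.0014440 + 0.1436410 + 0.0001690 + 0.0090250 = 0.2393380 (working shown to 7 dp, full precision carried).
So 1/D = 4.17819, i.e. 4.178 to 3 decimal places.

4.178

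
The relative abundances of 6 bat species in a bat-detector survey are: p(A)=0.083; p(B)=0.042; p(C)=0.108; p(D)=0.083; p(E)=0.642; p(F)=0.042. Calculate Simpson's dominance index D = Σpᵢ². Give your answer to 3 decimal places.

D = 0.083² + 0.042² + 0.108² + 0.083² + 0.642² + 0.042² = 0.00689 + 0.00176 + 0.01166 + 0.00689 + 0.41216 + 0.00176 = 0.44113 (working shown to 5 dp, full precision carried).
To 3 decimal places, D = 0.441.

0.441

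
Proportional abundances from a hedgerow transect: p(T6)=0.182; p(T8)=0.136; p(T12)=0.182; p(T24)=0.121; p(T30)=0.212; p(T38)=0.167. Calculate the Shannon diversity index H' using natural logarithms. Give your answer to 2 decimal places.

1.77

Each pᵢ ln pᵢ term (working shown to 4 dp, full precision carried): 0.182×(-1.7037)=-0.3101, 0.136×(-1.9951)=-0.2713, 0.182×(-1.7037)=-0.3101, 0.121×(-2.1120)=-0.2555, 0.212×(-1.5512)=-0.3288, 0.167×(-1.7898)=-0.2989.
Sum = -1.7748, so H' = 1.77.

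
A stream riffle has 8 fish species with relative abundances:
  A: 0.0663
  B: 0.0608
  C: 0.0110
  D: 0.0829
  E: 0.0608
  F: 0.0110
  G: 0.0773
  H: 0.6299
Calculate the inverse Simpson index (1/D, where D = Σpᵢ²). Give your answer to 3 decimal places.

D = 0.0663² + 0.0608² + 0.011² + 0.0829² + 0.0608² + 0.011² + 0.0773² + 0.6299² = 0.004396 + 0.003697 + 0.000121 + 0.006872 + 0.003697 + 0.000121 + 0.005975 + 0.396774 = 0.421653 (working shown to 6 dp, full precision carried).
So 1/D = 2.37162, i.e. 2.372 to 3 decimal places.

2.372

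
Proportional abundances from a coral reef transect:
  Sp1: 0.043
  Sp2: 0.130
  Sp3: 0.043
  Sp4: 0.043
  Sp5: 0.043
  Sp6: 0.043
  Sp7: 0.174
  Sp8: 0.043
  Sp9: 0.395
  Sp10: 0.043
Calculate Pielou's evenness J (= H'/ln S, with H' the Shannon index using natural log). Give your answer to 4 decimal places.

0.8180

H' = −Σ pᵢ ln pᵢ = −((-0.135302) + (-0.265229) + (-0.135302) + (-0.135302) + (-0.135302) + (-0.135302) + (-0.304274) + (-0.135302) + (-0.366903) + (-0.135302)) = 1.883519 (working shown to 6 dp, full precision carried).
With S = 10 species, ln S = 2.302585, so J = 1.883519/2.302585 = 0.818002, i.e. 0.8180 to 4 decimal places.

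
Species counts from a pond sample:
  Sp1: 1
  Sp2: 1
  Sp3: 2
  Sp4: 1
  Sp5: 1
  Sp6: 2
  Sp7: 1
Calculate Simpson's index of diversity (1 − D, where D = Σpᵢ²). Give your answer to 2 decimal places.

0.84

Total N = 1+1+2+1+1+2+1 = 9, so the proportions are 0.1111, 0.1111, 0.2222, 0.1111, 0.1111, 0.2222, 0.1111 (working shown to 4 dp, full precision carried).
D = 0.1111² + 0.1111² + 0.2222² + 0.1111² + 0.1111² + 0.2222² + 0.1111² = 0.0123 + 0.0123 + 0.0494 + 0.0123 + 0.0123 + 0.0494 + 0.0123 = 0.1605.
So 1 − D = 0.8395, i.e. 0.84 to 2 decimal places.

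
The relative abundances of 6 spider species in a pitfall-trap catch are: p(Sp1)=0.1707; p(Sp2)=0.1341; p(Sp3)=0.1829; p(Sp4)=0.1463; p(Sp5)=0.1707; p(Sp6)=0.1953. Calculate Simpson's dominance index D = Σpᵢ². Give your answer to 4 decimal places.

D = 0.1707² + 0.1341² + 0.1829² + 0.1463² + 0.1707² + 0.1953² = 0.029138 + 0.017983 + 0.033452 + 0.021404 + 0.029138 + 0.038142 = 0.169258 (working shown to 6 dp, full precision carried).
To 4 decimal places, D = 0.1693.

0.1693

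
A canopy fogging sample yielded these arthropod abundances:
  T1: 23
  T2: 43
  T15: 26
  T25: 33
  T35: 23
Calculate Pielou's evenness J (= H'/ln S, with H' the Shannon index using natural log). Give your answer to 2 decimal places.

Total N = 23+43+26+33+23 = 148, so the proportions are 0.1554, 0.2905, 0.1757, 0.223, 0.1554 (working shown to 4 dp, full precision carried).
H' = −Σ pᵢ ln pᵢ = −((-0.2893) + (-0.3591) + (-0.3055) + (-0.3346) + (-0.2893)) = 1.5779.
With S = 5 species, ln S = 1.6094, so J = 1.5779/1.6094 = 0.9804, i.e. 0.98 to 2 decimal places.

0.98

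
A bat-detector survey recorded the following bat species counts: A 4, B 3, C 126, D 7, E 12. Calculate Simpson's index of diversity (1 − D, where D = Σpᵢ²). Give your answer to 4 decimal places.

0.3034

Total N = 4+3+126+7+12 = 152, so the proportions are 0.026316, 0.019737, 0.828947, 0.046053, 0.078947 (working shown to 6 dp, full precision carried).
D = 0.026316² + 0.019737² + 0.828947² + 0.046053² + 0.078947² = 0.000693 + 0.000390 + 0.687154 + 0.002121 + 0.006233 = 0.696589.
So 1 − D = 0.303411, i.e. 0.3034 to 4 decimal places.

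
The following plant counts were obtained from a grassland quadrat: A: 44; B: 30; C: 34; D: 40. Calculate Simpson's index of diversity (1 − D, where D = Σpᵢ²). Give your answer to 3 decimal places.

0.745

Total N = 44+30+34+40 = 148, so the proportions are 0.2973, 0.2027, 0.22973, 0.27027 (working shown to 5 dp, full precision carried).
D = 0.2973² + 0.2027² + 0.22973² + 0.27027² = 0.08839 + 0.04109 + 0.05278 + 0.07305 = 0.25530.
So 1 − D = 0.74470, i.e. 0.745 to 3 decimal places.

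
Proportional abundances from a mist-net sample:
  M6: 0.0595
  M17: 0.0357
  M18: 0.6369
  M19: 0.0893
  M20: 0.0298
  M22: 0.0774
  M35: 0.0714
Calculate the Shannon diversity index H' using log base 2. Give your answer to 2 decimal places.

Each pᵢ log₂ pᵢ term (working shown to 4 dp, full precision carried): 0.0595×(-4.0710)=-0.2422, 0.0357×(-4.8079)=-0.1716, 0.6369×(-0.6509)=-0.4145, 0.0893×(-3.4852)=-0.3112, 0.0298×(-5.0685)=-0.1510, 0.0774×(-3.6915)=-0.2857, 0.0714×(-3.8079)=-0.2719.
Sum = -1.8483, so H' = 1.85.

1.85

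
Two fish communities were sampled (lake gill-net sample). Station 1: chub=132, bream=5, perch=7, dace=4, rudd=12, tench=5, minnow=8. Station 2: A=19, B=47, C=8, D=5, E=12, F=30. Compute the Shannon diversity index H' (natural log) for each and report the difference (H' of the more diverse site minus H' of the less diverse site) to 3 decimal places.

Station 1: N=173, proportions 0.76301, 0.0289, 0.04046, 0.02312, 0.06936, 0.0289, 0.04624, giving H' = 0.95534 (working shown to 5 dp, full precision carried).
Station 2: N=121, proportions 0.15702, 0.38843, 0.06612, 0.04132, 0.09917, 0.24793, giving H' = 1.54423.
Difference = |0.95534 − 1.54423| = 0.58889, i.e. 0.589 to 3 decimal places.

0.589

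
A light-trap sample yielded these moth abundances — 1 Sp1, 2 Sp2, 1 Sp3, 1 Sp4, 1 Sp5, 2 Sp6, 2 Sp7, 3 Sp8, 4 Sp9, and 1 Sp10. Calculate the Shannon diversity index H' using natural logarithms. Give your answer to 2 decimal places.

2.17

Total N = 1+2+1+1+1+2+2+3+4+1 = 18, so the proportions are 0.0556, 0.1111, 0.0556, 0.0556, 0.0556, 0.1111, 0.1111, 0.1667, 0.2222, 0.0556 (working shown to 4 dp, full precision carried).
Each pᵢ ln pᵢ term: 0.0556×(-2.8904)=-0.1606, 0.1111×(-2.1972)=-0.2441, 0.0556×(-2.8904)=-0.1606, 0.0556×(-2.8904)=-0.1606, 0.0556×(-2.8904)=-0.1606, 0.1111×(-2.1972)=-0.2441, 0.1111×(-2.1972)=-0.2441, 0.1667×(-1.7918)=-0.2986, 0.2222×(-1.5041)=-0.3342, 0.0556×(-2.8904)=-0.1606.
Sum = -2.1682, so H' = 2.17.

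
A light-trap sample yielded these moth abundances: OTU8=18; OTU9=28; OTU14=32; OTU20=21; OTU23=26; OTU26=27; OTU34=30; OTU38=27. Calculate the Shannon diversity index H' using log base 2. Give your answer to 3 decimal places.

Total N = 18+28+32+21+26+27+30+27 = 209, so the proportions are 0.08612, 0.13397, 0.15311, 0.10048, 0.1244, 0.12919, 0.14354, 0.12919 (working shown to 5 dp, full precision carried).
Each pᵢ log₂ pᵢ term: 0.08612×(-3.53743)=-0.30466, 0.13397×(-2.90000)=-0.38852, 0.15311×(-2.70736)=-0.41452, 0.10048×(-3.31504)=-0.33309, 0.1244×(-3.00692)=-0.37407, 0.12919×(-2.95247)=-0.38142, 0.14354×(-2.80047)=-0.40198, 0.12919×(-2.95247)=-0.38142.
Sum = -2.97968, so H' = 2.980.

2.980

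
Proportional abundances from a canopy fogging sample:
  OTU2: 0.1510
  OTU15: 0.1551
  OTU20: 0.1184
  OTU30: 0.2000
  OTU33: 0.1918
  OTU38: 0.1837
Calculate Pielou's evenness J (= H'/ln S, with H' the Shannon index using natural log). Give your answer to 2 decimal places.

H' = −Σ pᵢ ln pᵢ = −((-0.2855) + (-0.2891) + (-0.2526) + (-0.3219) + (-0.3167) + (-0.3113)) = 1.7770 (working shown to 4 dp, full precision carried).
With S = 6 species, ln S = 1.7918, so J = 1.7770/1.7918 = 0.9918, i.e. 0.99 to 2 decimal places.

0.99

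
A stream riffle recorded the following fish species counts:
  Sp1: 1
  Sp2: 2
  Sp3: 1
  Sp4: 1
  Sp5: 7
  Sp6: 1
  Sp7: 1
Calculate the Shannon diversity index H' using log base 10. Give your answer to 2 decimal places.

0.68

Total N = 1+2+1+1+7+1+1 = 14, so the proportions are 0.0714, 0.1429, 0.0714, 0.0714, 0.5, 0.0714, 0.0714 (working shown to 4 dp, full precision carried).
Each pᵢ log₁₀ pᵢ term: 0.0714×(-1.1461)=-0.0819, 0.1429×(-0.8451)=-0.1207, 0.0714×(-1.1461)=-0.0819, 0.0714×(-1.1461)=-0.0819, 0.5×(-0.3010)=-0.1505, 0.0714×(-1.1461)=-0.0819, 0.0714×(-1.1461)=-0.0819.
Sum = -0.6806, so H' = 0.68.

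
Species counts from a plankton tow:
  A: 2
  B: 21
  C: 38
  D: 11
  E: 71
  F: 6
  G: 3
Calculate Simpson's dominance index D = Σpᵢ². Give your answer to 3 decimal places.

0.307

Total N = 2+21+38+11+71+6+3 = 152, so the proportions are 0.01316, 0.13816, 0.25, 0.07237, 0.46711, 0.03947, 0.01974 (working shown to 5 dp, full precision carried).
D = 0.01316² + 0.13816² + 0.25² + 0.07237² + 0.46711² + 0.03947² + 0.01974² = 0.00017 + 0.01909 + 0.06250 + 0.00524 + 0.21819 + 0.00156 + 0.00039 = 0.30713.
To 3 decimal places, D = 0.307.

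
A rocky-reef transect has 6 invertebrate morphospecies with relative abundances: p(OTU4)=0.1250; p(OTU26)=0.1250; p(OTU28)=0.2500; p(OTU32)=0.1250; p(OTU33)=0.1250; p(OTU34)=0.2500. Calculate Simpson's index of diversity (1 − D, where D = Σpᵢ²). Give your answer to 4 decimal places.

0.8125

D = 0.125² + 0.125² + 0.25² + 0.125² + 0.125² + 0.25² = 0.015625 + 0.015625 + 0.062500 + 0.015625 + 0.015625 + 0.062500 = 0.187500 (working shown to 6 dp, full precision carried).
So 1 − D = 0.812500, i.e. 0.8125 to 4 decimal places.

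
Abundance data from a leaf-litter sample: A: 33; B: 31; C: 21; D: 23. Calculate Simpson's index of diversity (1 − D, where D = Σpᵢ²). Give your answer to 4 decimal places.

Total N = 33+31+21+23 = 108, so the proportions are 0.305556, 0.287037, 0.194444, 0.212963 (working shown to 6 dp, full precision carried).
D = 0.305556² + 0.287037² + 0.194444² + 0.212963² = 0.093364 + 0.082390 + 0.037809 + 0.045353 = 0.258916.
So 1 − D = 0.741084, i.e. 0.7411 to 4 decimal places.

0.7411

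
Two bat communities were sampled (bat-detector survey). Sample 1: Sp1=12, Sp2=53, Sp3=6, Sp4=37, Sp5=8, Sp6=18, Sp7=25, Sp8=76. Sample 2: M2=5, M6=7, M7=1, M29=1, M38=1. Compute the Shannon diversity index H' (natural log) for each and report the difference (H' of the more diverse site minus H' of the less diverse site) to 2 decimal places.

0.52

Sample 1: N=235, proportions 0.0511, 0.2255, 0.0255, 0.1574, 0.034, 0.0766, 0.1064, 0.3234, giving H' = 1.7878 (working shown to 4 dp, full precision carried).
Sample 2: N=15, proportions 0.3333, 0.4667, 0.0667, 0.0667, 0.0667, giving H' = 1.2635.
Difference = |1.7878 − 1.2635| = 0.5243, i.e. 0.52 to 2 decimal places.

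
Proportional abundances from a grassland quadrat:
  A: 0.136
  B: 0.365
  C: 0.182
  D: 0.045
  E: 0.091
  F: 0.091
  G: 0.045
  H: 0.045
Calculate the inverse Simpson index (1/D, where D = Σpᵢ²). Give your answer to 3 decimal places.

D = 0.136² + 0.365² + 0.182² + 0.045² + 0.091² + 0.091² + 0.045² + 0.045² = 0.0184960 + 0.1332250 + 0.0331240 + 0.0020250 + 0.0082810 + 0.0082810 + 0.0020250 + 0.0020250 = 0.2074820 (working shown to 7 dp, full precision carried).
So 1/D = 4.81970, i.e. 4.820 to 3 decimal places.

4.820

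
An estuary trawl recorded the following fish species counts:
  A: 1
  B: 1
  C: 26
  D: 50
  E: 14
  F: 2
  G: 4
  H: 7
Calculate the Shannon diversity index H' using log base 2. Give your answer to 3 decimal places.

Total N = 1+1+26+50+14+2+4+7 = 105, so the proportions are 0.00952, 0.00952, 0.24762, 0.47619, 0.13333, 0.01905, 0.0381, 0.06667 (working shown to 5 dp, full precision carried).
Each pᵢ log₂ pᵢ term: 0.00952×(-6.71425)=-0.06395, 0.00952×(-6.71425)=-0.06395, 0.24762×(-2.01381)=-0.49866, 0.47619×(-1.07039)=-0.50971, 0.13333×(-2.90689)=-0.38759, 0.01905×(-5.71425)=-0.10884, 0.0381×(-4.71425)=-0.17959, 0.06667×(-3.90689)=-0.26046.
Sum = -2.07273, so H' = 2.073.

2.073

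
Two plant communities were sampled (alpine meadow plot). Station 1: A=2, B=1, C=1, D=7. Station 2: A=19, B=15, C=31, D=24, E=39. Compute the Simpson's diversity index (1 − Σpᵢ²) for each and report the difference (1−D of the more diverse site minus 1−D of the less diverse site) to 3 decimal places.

0.232

Station 1: N=11, proportions 0.181818, 0.090909, 0.090909, 0.636364, giving 1−D = 0.545455 (working shown to 6 dp, full precision carried).
Station 2: N=128, proportions 0.148438, 0.117188, 0.242188, 0.1875, 0.304688, giving 1−D = 0.777588.
Difference = |0.545455 − 0.777588| = 0.232133, i.e. 0.232 to 3 decimal places.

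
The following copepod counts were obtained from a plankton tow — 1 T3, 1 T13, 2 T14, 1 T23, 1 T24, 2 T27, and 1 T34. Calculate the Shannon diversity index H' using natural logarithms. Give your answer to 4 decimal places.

Total N = 1+1+2+1+1+2+1 = 9, so the proportions are 0.111111, 0.111111, 0.222222, 0.111111, 0.111111, 0.222222, 0.111111 (working shown to 6 dp, full precision carried).
Each pᵢ ln pᵢ term: 0.111111×(-2.197225)=-0.244136, 0.111111×(-2.197225)=-0.244136, 0.222222×(-1.504077)=-0.334239, 0.111111×(-2.197225)=-0.244136, 0.111111×(-2.197225)=-0.244136, 0.222222×(-1.504077)=-0.334239, 0.111111×(-2.197225)=-0.244136.
Sum = -1.889159, so H' = 1.8892.

1.8892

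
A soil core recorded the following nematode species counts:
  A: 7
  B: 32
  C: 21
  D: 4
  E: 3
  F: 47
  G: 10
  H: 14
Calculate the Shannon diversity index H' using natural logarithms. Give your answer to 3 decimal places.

Total N = 7+32+21+4+3+47+10+14 = 138, so the proportions are 0.05072, 0.23188, 0.15217, 0.02899, 0.02174, 0.34058, 0.07246, 0.10145 (working shown to 5 dp, full precision carried).
Each pᵢ ln pᵢ term: 0.05072×(-2.98134)=-0.15123, 0.23188×(-1.46152)=-0.33890, 0.15217×(-1.88273)=-0.28650, 0.02899×(-3.54096)=-0.10264, 0.02174×(-3.82864)=-0.08323, 0.34058×(-1.07711)=-0.36684, 0.07246×(-2.62467)=-0.19019, 0.10145×(-2.28820)=-0.23214.
Sum = -1.75167, so H' = 1.752.

1.752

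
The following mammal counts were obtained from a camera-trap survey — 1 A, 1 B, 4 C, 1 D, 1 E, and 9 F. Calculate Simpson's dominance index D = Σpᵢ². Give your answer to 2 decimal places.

Total N = 1+1+4+1+1+9 = 17, so the proportions are 0.0588, 0.0588, 0.2353, 0.0588, 0.0588, 0.5294 (working shown to 4 dp, full precision carried).
D = 0.0588² + 0.0588² + 0.2353² + 0.0588² + 0.0588² + 0.5294² = 0.0035 + 0.0035 + 0.0554 + 0.0035 + 0.0035 + 0.2803 = 0.3495.
To 2 decimal places, D = 0.35.

0.35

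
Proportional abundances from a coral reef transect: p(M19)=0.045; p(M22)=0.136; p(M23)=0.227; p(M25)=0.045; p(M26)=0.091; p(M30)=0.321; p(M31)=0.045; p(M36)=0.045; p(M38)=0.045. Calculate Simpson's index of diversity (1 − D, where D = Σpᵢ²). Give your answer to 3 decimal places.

0.809

D = 0.045² + 0.136² + 0.227² + 0.045² + 0.091² + 0.321² + 0.045² + 0.045² + 0.045² = 0.00202 + 0.01850 + 0.05153 + 0.00202 + 0.00828 + 0.10304 + 0.00202 + 0.00202 + 0.00202 = 0.19147 (working shown to 5 dp, full precision carried).
So 1 − D = 0.80853, i.e. 0.809 to 3 decimal places.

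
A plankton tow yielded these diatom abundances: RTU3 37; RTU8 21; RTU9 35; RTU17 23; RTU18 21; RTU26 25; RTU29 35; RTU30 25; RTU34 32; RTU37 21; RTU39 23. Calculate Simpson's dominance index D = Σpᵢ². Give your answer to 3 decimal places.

Total N = 37+21+35+23+21+25+35+25+32+21+23 = 298, so the proportions are 0.12416, 0.07047, 0.11745, 0.07718, 0.07047, 0.08389, 0.11745, 0.08389, 0.10738, 0.07047, 0.07718 (working shown to 5 dp, full precision carried).
D = 0.12416² + 0.07047² + 0.11745² + 0.07718² + 0.07047² + 0.08389² + 0.11745² + 0.08389² + 0.10738² + 0.07047² + 0.07718² = 0.01542 + 0.00497 + 0.01379 + 0.00596 + 0.00497 + 0.00704 + 0.01379 + 0.00704 + 0.01153 + 0.00497 + 0.00596 = 0.09542.
To 3 decimal places, D = 0.095.

0.095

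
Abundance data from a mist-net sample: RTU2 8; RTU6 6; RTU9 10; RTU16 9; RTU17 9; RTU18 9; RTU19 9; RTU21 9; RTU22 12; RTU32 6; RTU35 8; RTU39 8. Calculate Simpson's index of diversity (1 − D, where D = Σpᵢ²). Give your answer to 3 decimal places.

Total N = 8+6+10+9+9+9+9+9+12+6+8+8 = 103, so the proportions are 0.07767, 0.05825, 0.09709, 0.08738, 0.08738, 0.08738, 0.08738, 0.08738, 0.1165, 0.05825, 0.07767, 0.07767 (working shown to 5 dp, full precision carried).
D = 0.07767² + 0.05825² + 0.09709² + 0.08738² + 0.08738² + 0.08738² + 0.08738² + 0.08738² + 0.1165² + 0.05825² + 0.07767² + 0.07767² = 0.00603 + 0.00339 + 0.00943 + 0.00764 + 0.00764 + 0.00764 + 0.00764 + 0.00764 + 0.01357 + 0.00339 + 0.00603 + 0.00603 = 0.08606.
So 1 − D = 0.91394, i.e. 0.914 to 3 decimal places.

0.914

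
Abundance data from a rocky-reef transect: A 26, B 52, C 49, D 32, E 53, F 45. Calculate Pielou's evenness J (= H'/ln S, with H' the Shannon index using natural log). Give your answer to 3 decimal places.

Total N = 26+52+49+32+53+45 = 257, so the proportions are 0.10117, 0.20233, 0.19066, 0.12451, 0.20623, 0.1751 (working shown to 5 dp, full precision carried).
H' = −Σ pᵢ ln pᵢ = −((-0.23177) + (-0.32330) + (-0.31597) + (-0.25940) + (-0.32559) + (-0.30509)) = 1.76113.
With S = 6 species, ln S = 1.79176, so J = 1.76113/1.79176 = 0.98290, i.e. 0.983 to 3 decimal places.

0.983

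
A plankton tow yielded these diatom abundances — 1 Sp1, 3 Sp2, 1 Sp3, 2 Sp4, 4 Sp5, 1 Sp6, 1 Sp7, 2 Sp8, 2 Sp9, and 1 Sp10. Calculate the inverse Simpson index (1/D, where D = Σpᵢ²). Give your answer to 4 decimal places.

Total N = 1+3+1+2+4+1+1+2+2+1 = 18, so the proportions are 0.05555556, 0.16666667, 0.05555556, 0.11111111, 0.22222222, 0.05555556, 0.05555556, 0.11111111, 0.11111111, 0.05555556 (working shown to 8 dp, full precision carried).
D = 0.05555556² + 0.16666667² + 0.05555556² + 0.11111111² + 0.22222222² + 0.05555556² + 0.05555556² + 0.11111111² + 0.11111111² + 0.05555556² = 0.00308642 + 0.02777778 + 0.00308642 + 0.01234568 + 0.04938272 + 0.00308642 + 0.00308642 + 0.01234568 + 0.01234568 + 0.00308642 = 0.12962963.
So 1/D = 7.714286, i.e. 7.7143 to 4 decimal places.

7.7143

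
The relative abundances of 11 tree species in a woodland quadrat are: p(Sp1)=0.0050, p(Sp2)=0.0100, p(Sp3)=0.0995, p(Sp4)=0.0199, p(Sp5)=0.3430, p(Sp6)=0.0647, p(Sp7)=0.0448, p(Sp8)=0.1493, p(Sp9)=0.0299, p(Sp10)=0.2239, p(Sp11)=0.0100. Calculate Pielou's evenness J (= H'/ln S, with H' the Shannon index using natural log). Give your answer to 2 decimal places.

H' = −Σ pᵢ ln pᵢ = −((-0.0265) + (-0.0461) + (-0.2296) + (-0.0779) + (-0.3670) + (-0.1771) + (-0.1391) + (-0.2839) + (-0.1049) + (-0.3351) + (-0.0461)) = 1.8334 (working shown to 4 dp, full precision carried).
With S = 11 species, ln S = 2.3979, so J = 1.8334/2.3979 = 0.7646, i.e. 0.76 to 2 decimal places.

0.76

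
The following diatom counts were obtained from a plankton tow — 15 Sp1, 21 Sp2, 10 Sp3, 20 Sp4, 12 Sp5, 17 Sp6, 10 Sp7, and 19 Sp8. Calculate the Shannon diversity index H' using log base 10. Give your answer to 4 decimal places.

Total N = 15+21+10+20+12+17+10+19 = 124, so the proportions are 0.120968, 0.169355, 0.080645, 0.16129, 0.096774, 0.137097, 0.080645, 0.153226 (working shown to 6 dp, full precision carried).
Each pᵢ log₁₀ pᵢ term: 0.120968×(-0.917330)=-0.110967, 0.169355×(-0.771202)=-0.130607, 0.080645×(-1.093422)=-0.088179, 0.16129×(-0.792392)=-0.127805, 0.096774×(-1.014240)=-0.098152, 0.137097×(-0.862973)=-0.118311, 0.080645×(-1.093422)=-0.088179, 0.153226×(-0.814668)=-0.124828.
Sum = -0.887029, so H' = 0.8870.

0.8870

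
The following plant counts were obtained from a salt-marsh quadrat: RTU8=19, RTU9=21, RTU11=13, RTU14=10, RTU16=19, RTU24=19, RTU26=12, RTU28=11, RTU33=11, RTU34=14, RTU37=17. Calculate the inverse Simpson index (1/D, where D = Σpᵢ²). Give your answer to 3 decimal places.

10.344

Total N = 19+21+13+10+19+19+12+11+11+14+17 = 166, so the proportions are 0.11445783, 0.12650602, 0.07831325, 0.06024096, 0.11445783, 0.11445783, 0.07228916, 0.06626506, 0.06626506, 0.08433735, 0.10240964 (working shown to 8 dp, full precision carried).
D = 0.11445783² + 0.12650602² + 0.07831325² + 0.06024096² + 0.11445783² + 0.11445783² + 0.07228916² + 0.06626506² + 0.06626506² + 0.08433735² + 0.10240964² = 0.01310060 + 0.01600377 + 0.00613297 + 0.00362897 + 0.01310060 + 0.01310060 + 0.00522572 + 0.00439106 + 0.00439106 + 0.00711279 + 0.01048773 = 0.09667586.
So 1/D = 10.34384, i.e. 10.344 to 3 decimal places.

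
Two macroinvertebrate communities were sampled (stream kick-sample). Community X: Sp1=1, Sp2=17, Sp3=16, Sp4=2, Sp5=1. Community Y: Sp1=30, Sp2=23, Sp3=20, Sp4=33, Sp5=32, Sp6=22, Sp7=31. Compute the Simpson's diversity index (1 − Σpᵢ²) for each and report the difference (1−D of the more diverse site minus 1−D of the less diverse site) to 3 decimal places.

Community X: N=37, proportions 0.027027, 0.459459, 0.432432, 0.054054, 0.027027, giving 1−D = 0.597516 (working shown to 6 dp, full precision carried).
Community Y: N=191, proportions 0.157068, 0.120419, 0.104712, 0.172775, 0.167539, 0.115183, 0.162304, giving 1−D = 0.852334.
Difference = |0.597516 − 0.852334| = 0.254818, i.e. 0.255 to 3 decimal places.

0.255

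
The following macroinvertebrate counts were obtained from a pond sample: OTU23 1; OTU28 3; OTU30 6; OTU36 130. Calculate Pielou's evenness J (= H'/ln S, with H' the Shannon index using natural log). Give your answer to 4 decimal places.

0.2319

Total N = 1+3+6+130 = 140, so the proportions are 0.007143, 0.021429, 0.042857, 0.928571 (working shown to 6 dp, full precision carried).
H' = −Σ pᵢ ln pᵢ = −((-0.035297) + (-0.082351) + (-0.134995) + (-0.068815)) = 0.321458.
With S = 4 species, ln S = 1.386294, so J = 0.321458/1.386294 = 0.231883, i.e. 0.2319 to 4 decimal places.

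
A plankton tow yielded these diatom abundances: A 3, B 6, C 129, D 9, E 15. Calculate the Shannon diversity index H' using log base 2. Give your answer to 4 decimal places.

1.0939

Total N = 3+6+129+9+15 = 162, so the proportions are 0.018519, 0.037037, 0.796296, 0.055556, 0.092593 (working shown to 6 dp, full precision carried).
Each pᵢ log₂ pᵢ term: 0.018519×(-5.754888)=-0.106572, 0.037037×(-4.754888)=-0.176107, 0.796296×(-0.328623)=-0.261681, 0.055556×(-4.169925)=-0.231663, 0.092593×(-3.432959)=-0.317867.
Sum = -1.093889, so H' = 1.0939.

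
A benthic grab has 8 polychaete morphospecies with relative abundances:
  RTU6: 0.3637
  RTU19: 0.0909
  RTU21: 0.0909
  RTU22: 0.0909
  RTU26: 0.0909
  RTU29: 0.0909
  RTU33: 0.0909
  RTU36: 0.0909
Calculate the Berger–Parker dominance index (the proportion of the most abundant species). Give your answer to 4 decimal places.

The largest proportion is 0.3637, i.e. d = 0.3637 to 4 decimal places.

0.3637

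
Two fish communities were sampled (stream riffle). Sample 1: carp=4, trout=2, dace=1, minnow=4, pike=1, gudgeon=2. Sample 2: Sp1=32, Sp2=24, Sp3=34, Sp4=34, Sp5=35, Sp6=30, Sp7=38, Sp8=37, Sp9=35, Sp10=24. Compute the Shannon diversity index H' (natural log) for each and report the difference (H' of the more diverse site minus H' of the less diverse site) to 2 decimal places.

Sample 1: N=14, proportions 0.2857, 0.1429, 0.0714, 0.2857, 0.0714, 0.1429, giving H' = 1.6488 (working shown to 4 dp, full precision carried).
Sample 2: N=323, proportions 0.0991, 0.0743, 0.1053, 0.1053, 0.1084, 0.0929, 0.1176, 0.1146, 0.1084, 0.0743, giving H' = 2.2916.
Difference = |1.6488 − 2.2916| = 0.6428, i.e. 0.64 to 2 decimal places.

0.64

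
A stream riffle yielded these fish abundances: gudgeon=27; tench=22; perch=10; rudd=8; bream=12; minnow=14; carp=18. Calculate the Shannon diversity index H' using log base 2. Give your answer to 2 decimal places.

Total N = 27+22+10+8+12+14+18 = 111, so the proportions are 0.2432, 0.1982, 0.0901, 0.0721, 0.1081, 0.1261, 0.1622 (working shown to 4 dp, full precision carried).
Each pᵢ log₂ pᵢ term: 0.2432×(-2.0395)=-0.4961, 0.1982×(-2.3350)=-0.4628, 0.0901×(-3.4725)=-0.3128, 0.0721×(-3.7944)=-0.2735, 0.1081×(-3.2095)=-0.3470, 0.1261×(-2.9871)=-0.3767, 0.1622×(-2.6245)=-0.4256.
Sum = -2.6945, so H' = 2.69.

2.69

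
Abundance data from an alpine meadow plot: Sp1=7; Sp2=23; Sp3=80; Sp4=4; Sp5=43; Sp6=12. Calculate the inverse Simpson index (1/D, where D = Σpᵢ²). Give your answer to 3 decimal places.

3.178

Total N = 7+23+80+4+43+12 = 169, so the proportions are 0.0414201, 0.1360947, 0.4733728, 0.0236686, 0.2544379, 0.0710059 (working shown to 7 dp, full precision carried).
D = 0.0414201² + 0.1360947² + 0.4733728² + 0.0236686² + 0.2544379² + 0.0710059² = 0.0017156 + 0.0185218 + 0.2240818 + 0.0005602 + 0.0647386 + 0.0050418 = 0.3146599.
So 1/D = 3.17803, i.e. 3.178 to 3 decimal places.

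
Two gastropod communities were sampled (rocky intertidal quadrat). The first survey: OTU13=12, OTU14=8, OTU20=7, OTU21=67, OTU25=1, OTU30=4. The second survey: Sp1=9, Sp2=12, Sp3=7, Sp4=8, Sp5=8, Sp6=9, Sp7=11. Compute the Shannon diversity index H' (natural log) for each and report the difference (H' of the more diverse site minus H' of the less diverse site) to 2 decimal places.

The first survey: N=99, proportions 0.1212, 0.0808, 0.0707, 0.6768, 0.0101, 0.0404, giving H' = 1.0867 (working shown to 4 dp, full precision carried).
The second survey: N=64, proportions 0.1406, 0.1875, 0.1094, 0.125, 0.125, 0.1406, 0.1719, giving H' = 1.9302.
Difference = |1.0867 − 1.9302| = 0.8435, i.e. 0.84 to 2 decimal places.

0.84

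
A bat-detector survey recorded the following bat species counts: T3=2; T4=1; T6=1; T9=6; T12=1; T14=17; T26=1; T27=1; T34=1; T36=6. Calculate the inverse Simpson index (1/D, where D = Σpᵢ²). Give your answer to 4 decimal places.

3.6900

Total N = 2+1+1+6+1+17+1+1+1+6 = 37, so the proportions are 0.05405405, 0.02702703, 0.02702703, 0.16216216, 0.02702703, 0.45945946, 0.02702703, 0.02702703, 0.02702703, 0.16216216 (working shown to 8 dp, full precision carried).
D = 0.05405405² + 0.02702703² + 0.02702703² + 0.16216216² + 0.02702703² + 0.45945946² + 0.02702703² + 0.02702703² + 0.02702703² + 0.16216216² = 0.00292184 + 0.00073046 + 0.00073046 + 0.02629657 + 0.00073046 + 0.21110299 + 0.00073046 + 0.00073046 + 0.00073046 + 0.02629657 = 0.27100073.
So 1/D = 3.690027, i.e. 3.6900 to 4 decimal places.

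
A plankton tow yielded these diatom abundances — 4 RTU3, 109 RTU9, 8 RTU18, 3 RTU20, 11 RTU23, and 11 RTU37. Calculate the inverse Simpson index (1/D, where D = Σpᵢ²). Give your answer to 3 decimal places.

Total N = 4+109+8+3+11+11 = 146, so the proportions are 0.0273973, 0.7465753, 0.0547945, 0.0205479, 0.0753425, 0.0753425 (working shown to 7 dp, full precision carried).
D = 0.0273973² + 0.7465753² + 0.0547945² + 0.0205479² + 0.0753425² + 0.0753425² = 0.0007506 + 0.5573747 + 0.0030024 + 0.0004222 + 0.0056765 + 0.0056765 = 0.5729030.
So 1/D = 1.745496, i.e. 1.745 to 3 decimal places.

1.745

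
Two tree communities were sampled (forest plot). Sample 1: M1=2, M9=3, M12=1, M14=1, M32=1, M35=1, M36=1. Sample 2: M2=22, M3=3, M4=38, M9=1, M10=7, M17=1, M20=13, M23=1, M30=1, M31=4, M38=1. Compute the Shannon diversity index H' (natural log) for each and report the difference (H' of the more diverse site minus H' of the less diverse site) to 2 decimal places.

0.16

Sample 1: N=10, proportions 0.2, 0.3, 0.1, 0.1, 0.1, 0.1, 0.1, giving H' = 1.8344 (working shown to 4 dp, full precision carried).
Sample 2: N=92, proportions 0.2391, 0.0326, 0.413, 0.0109, 0.0761, 0.0109, 0.1413, 0.0109, 0.0109, 0.0435, 0.0109, giving H' = 1.6736.
Difference = |1.8344 − 1.6736| = 0.1608, i.e. 0.16 to 2 decimal places.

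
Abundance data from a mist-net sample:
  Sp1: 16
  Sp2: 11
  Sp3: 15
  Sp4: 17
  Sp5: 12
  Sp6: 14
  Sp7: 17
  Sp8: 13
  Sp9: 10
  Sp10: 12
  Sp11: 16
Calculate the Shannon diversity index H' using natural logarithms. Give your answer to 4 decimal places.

Total N = 16+11+15+17+12+14+17+13+10+12+16 = 153, so the proportions are 0.104575, 0.071895, 0.098039, 0.111111, 0.078431, 0.091503, 0.111111, 0.084967, 0.065359, 0.078431, 0.104575 (working shown to 6 dp, full precision carried).
Each pᵢ ln pᵢ term: 0.104575×(-2.257849)=-0.236115, 0.071895×(-2.632543)=-0.189268, 0.098039×(-2.322388)=-0.227685, 0.111111×(-2.197225)=-0.244136, 0.078431×(-2.545531)=-0.199650, 0.091503×(-2.391381)=-0.218819, 0.111111×(-2.197225)=-0.244136, 0.084967×(-2.465489)=-0.209486, 0.065359×(-2.727853)=-0.178291, 0.078431×(-2.545531)=-0.199650, 0.104575×(-2.257849)=-0.236115.
Sum = -2.383350, so H' = 2.3834.

2.3834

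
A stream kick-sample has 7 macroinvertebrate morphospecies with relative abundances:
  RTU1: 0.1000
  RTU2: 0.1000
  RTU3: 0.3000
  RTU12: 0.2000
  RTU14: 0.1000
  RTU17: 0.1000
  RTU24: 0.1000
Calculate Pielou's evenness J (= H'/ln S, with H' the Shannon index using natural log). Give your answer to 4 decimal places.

H' = −Σ pᵢ ln pᵢ = −((-0.230259) + (-0.230259) + (-0.361192) + (-0.321888) + (-0.230259) + (-0.230259) + (-0.230259)) = 1.834372 (working shown to 6 dp, full precision carried).
With S = 7 species, ln S = 1.945910, so J = 1.834372/1.945910 = 0.942681, i.e. 0.9427 to 4 decimal places.

0.9427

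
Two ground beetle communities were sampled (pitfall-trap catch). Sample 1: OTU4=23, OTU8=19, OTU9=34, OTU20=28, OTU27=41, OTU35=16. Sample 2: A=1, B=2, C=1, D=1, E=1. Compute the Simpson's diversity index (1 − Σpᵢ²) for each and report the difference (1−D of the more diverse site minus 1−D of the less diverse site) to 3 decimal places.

Sample 1: N=161, proportions 0.14286, 0.11801, 0.21118, 0.17391, 0.25466, 0.09938, giving 1−D = 0.81610 (working shown to 5 dp, full precision carried).
Sample 2: N=6, proportions 0.16667, 0.33333, 0.16667, 0.16667, 0.16667, giving 1−D = 0.77778.
Difference = |0.81610 − 0.77778| = 0.03832, i.e. 0.038 to 3 decimal places.

0.038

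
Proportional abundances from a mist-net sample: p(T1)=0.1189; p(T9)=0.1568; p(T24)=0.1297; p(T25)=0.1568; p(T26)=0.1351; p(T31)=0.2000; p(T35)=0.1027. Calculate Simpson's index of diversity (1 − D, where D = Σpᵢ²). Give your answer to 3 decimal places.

0.851

D = 0.1189² + 0.1568² + 0.1297² + 0.1568² + 0.1351² + 0.2² + 0.1027² = 0.01414 + 0.02459 + 0.01682 + 0.02459 + 0.01825 + 0.04000 + 0.01055 = 0.14893 (working shown to 5 dp, full precision carried).
So 1 − D = 0.85107, i.e. 0.851 to 3 decimal places.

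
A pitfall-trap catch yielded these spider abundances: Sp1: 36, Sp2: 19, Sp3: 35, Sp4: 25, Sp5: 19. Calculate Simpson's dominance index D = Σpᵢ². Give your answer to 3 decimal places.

Total N = 36+19+35+25+19 = 134, so the proportions are 0.26866, 0.14179, 0.26119, 0.18657, 0.14179 (working shown to 5 dp, full precision carried).
D = 0.26866² + 0.14179² + 0.26119² + 0.18657² + 0.14179² = 0.07218 + 0.02010 + 0.06822 + 0.03481 + 0.02010 = 0.21542.
To 3 decimal places, D = 0.215.

0.215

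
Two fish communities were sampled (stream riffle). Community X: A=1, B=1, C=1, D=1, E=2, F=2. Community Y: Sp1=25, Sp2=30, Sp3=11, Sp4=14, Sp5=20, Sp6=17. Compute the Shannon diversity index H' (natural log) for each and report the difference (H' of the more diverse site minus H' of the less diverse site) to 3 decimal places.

0.004

Community X: N=8, proportions 0.125, 0.125, 0.125, 0.125, 0.25, 0.25, giving H' = 1.73287 (working shown to 5 dp, full precision carried).
Community Y: N=117, proportions 0.21368, 0.25641, 0.09402, 0.11966, 0.17094, 0.1453, giving H' = 1.73730.
Difference = |1.73287 − 1.73730| = 0.00443, i.e. 0.004 to 3 decimal places.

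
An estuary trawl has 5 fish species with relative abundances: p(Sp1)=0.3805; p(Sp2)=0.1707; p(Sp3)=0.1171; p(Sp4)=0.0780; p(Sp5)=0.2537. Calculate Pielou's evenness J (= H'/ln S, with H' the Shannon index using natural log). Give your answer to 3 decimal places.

H' = −Σ pᵢ ln pᵢ = −((-0.36767) + (-0.30177) + (-0.25115) + (-0.19898) + (-0.34798)) = 1.46754 (working shown to 5 dp, full precision carried).
With S = 5 species, ln S = 1.60944, so J = 1.46754/1.60944 = 0.91183, i.e. 0.912 to 3 decimal places.

0.912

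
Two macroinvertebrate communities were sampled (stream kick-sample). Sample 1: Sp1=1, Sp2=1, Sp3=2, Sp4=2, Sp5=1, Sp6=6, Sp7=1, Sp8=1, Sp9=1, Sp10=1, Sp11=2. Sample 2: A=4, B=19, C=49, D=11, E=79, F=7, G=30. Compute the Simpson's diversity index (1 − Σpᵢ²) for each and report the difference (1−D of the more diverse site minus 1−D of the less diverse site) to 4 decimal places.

0.1024

Sample 1: N=19, proportions 0.0526316, 0.0526316, 0.1052632, 0.1052632, 0.0526316, 0.3157895, 0.0526316, 0.0526316, 0.0526316, 0.0526316, 0.1052632, giving 1−D = 0.8476454 (working shown to 7 dp, full precision carried).
Sample 2: N=199, proportions 0.0201005, 0.0954774, 0.2462312, 0.0552764, 0.3969849, 0.0351759, 0.1507538, giving 1−D = 0.7452337.
Difference = |0.8476454 − 0.7452337| = 0.1024117, i.e. 0.1024 to 4 decimal places.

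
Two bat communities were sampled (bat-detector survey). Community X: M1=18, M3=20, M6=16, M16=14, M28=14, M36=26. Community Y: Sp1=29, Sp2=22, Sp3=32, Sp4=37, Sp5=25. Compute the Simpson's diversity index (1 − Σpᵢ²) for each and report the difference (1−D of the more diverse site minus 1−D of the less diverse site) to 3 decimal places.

Community X: N=108, proportions 0.16667, 0.18519, 0.14815, 0.12963, 0.12963, 0.24074, giving 1−D = 0.82442 (working shown to 5 dp, full precision carried).
Community Y: N=145, proportions 0.2, 0.15172, 0.22069, 0.25517, 0.17241, giving 1−D = 0.79344.
Difference = |0.82442 − 0.79344| = 0.03098, i.e. 0.031 to 3 decimal places.

0.031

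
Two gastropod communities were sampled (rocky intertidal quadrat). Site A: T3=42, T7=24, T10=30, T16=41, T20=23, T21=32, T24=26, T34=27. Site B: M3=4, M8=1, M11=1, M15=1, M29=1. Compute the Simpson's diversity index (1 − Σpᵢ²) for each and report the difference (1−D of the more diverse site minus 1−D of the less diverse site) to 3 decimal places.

Site A: N=245, proportions 0.17143, 0.09796, 0.12245, 0.16735, 0.09388, 0.13061, 0.10612, 0.1102, giving 1−D = 0.86874 (working shown to 5 dp, full precision carried).
Site B: N=8, proportions 0.5, 0.125, 0.125, 0.125, 0.125, giving 1−D = 0.68750.
Difference = |0.86874 − 0.68750| = 0.18124, i.e. 0.181 to 3 decimal places.

0.181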